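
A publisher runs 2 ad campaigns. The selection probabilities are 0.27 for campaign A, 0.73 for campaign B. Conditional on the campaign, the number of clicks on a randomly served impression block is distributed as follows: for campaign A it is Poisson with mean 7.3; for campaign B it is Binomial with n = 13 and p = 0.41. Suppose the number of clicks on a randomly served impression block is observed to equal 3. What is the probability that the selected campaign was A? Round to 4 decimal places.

Likelihoods P(X=3 | ·): A: 0.0437993; B: 0.100748.
Posterior ∝ prior × likelihood. Numerator for A: 0.27·0.0437993 = 0.0118258.
Normalizing constant: 0.27·0.0437993 + 0.73·0.100748 = 0.0853721.
P(A | observation) = 0.0118258 / 0.0853721 = 0.138521.

0.1385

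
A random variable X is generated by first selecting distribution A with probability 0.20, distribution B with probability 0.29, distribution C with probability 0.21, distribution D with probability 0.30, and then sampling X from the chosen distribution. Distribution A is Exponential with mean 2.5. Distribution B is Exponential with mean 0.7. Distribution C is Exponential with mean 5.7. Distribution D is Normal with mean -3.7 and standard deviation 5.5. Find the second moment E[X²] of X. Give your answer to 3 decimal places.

29.612

For each component E[X²] = Var + (mean)², giving A: 12.5; B: 0.98; C: 64.98; D: 43.94.
Overall E[X²] = 0.2·12.5 + 0.29·0.98 + 0.21·64.98 + 0.3·43.94 = 29.612.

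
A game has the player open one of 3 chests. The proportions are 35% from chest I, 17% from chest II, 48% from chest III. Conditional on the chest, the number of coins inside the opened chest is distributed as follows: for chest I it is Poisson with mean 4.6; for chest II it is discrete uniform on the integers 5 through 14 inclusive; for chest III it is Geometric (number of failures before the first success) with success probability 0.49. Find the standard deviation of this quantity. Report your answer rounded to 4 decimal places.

3.6644

Per component, I: μ=4.6, E[X²]=25.76; II: μ=9.5, E[X²]=98.5; III: μ=1.04082, E[X²]=3.20741.
E[X] = 0.35·4.6 + 0.17·9.5 + 0.48·1.04082 = 3.72459.
E[X²] = 0.35·25.76 + 0.17·98.5 + 0.48·3.20741 = 27.3006.
Var(X) = E[X²] − (E[X])² = 27.3006 − 13.8726 = 13.428.
SD(X) = √13.428 = 3.66442.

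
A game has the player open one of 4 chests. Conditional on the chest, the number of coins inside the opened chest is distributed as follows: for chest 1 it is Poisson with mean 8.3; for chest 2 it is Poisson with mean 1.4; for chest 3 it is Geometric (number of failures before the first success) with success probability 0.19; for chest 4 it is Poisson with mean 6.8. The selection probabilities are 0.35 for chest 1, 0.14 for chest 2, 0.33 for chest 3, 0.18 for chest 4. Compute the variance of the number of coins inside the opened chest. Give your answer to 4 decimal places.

Per component, 1: μ=8.3, E[X²]=77.19; 2: μ=1.4, E[X²]=3.36; 3: μ=4.26316, E[X²]=40.6122; 4: μ=6.8, E[X²]=53.04.
E[X] = 0.35·8.3 + 0.14·1.4 + 0.33·4.26316 + 0.18·6.8 = 5.73184.
E[X²] = 0.35·77.19 + 0.14·3.36 + 0.33·40.6122 + 0.18·53.04 = 50.4361.
Var(X) = E[X²] − (E[X])² = 50.4361 − 32.854 = 17.5821.

17.5821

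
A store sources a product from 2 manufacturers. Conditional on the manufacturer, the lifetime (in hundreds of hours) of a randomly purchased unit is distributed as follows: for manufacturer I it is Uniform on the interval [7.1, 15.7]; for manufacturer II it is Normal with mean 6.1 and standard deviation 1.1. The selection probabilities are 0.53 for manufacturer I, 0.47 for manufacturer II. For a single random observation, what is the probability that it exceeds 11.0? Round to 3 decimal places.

0.290

Conditional on each manufacturer, P(X > 11.0): I: 0.546512; II: 4.20356e-06.
By total probability, P(X > 11.0) = 0.53·0.546512 + 0.47·4.20356e-06 = 0.289653.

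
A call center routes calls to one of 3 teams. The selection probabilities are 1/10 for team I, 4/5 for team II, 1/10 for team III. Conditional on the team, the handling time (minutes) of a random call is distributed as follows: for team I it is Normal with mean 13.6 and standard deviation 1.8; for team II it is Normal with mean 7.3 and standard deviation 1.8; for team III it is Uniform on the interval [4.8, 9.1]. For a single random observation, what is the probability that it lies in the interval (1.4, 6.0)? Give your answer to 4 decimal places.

0.2156

Conditional on each team, P(1.4 < X < 6.0): I: 1.20953e-05; II: 0.234556; III: 0.27907.
By total probability, P(1.4 < X < 6.0) = 0.1·1.20953e-05 + 0.8·0.234556 + 0.1·0.27907 = 0.215553.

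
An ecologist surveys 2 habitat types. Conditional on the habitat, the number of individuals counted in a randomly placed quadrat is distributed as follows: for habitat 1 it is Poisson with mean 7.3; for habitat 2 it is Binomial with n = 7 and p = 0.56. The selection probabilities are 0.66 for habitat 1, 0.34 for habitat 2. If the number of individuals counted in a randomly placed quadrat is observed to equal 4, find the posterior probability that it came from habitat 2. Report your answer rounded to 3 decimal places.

Likelihoods P(X=4 | ·): 1: 0.0799338; 2: 0.29321.
Posterior ∝ prior × likelihood. Numerator for 2: 0.34·0.29321 = 0.0996913.
Normalizing constant: 0.66·0.0799338 + 0.34·0.29321 = 0.152448.
P(2 | observation) = 0.0996913 / 0.152448 = 0.653938.

0.654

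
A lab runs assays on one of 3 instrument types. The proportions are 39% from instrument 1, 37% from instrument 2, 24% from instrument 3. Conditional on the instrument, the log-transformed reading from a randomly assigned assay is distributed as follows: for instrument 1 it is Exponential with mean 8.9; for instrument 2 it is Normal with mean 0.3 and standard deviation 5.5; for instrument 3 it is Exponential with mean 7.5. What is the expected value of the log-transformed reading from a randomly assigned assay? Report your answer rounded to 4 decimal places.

Component means — 1: 8.9; 2: 0.3; 3: 7.5.
E[X] = 0.39·8.9 + 0.37·0.3 + 0.24·7.5 = 5.382.

5.3820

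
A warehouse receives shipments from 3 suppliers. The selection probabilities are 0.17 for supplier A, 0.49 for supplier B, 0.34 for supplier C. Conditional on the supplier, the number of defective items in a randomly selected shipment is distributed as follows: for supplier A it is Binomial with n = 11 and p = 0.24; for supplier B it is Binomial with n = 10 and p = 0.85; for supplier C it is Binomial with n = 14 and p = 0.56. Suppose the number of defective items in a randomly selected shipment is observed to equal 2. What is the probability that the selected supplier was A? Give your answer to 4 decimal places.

Likelihoods P(X=2 | ·): A: 0.267983; B: 8.3326e-06; C: 0.00150262.
Posterior ∝ prior × likelihood. Numerator for A: 0.17·0.267983 = 0.0455571.
Normalizing constant: 0.17·0.267983 + 0.49·8.3326e-06 + 0.34·0.00150262 = 0.0460721.
P(A | observation) = 0.0455571 / 0.0460721 = 0.988822.

0.9888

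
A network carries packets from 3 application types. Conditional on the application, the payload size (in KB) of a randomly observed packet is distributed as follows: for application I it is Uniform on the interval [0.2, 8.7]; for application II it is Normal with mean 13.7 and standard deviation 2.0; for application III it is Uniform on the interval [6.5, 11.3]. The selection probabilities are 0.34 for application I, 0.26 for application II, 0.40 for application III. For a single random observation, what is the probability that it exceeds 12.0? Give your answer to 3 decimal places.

Conditional on each application, P(X > 12.0): I: 0; II: 0.802337; III: 0.
By total probability, P(X > 12.0) = 0.34·0 + 0.26·0.802337 + 0.4·0 = 0.208608.

0.209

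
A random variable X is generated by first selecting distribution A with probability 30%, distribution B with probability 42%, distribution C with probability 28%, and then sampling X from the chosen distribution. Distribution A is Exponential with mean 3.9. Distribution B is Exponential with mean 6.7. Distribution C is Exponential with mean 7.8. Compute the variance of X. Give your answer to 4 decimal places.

42.8598

Per component, A: μ=3.9, E[X²]=30.42; B: μ=6.7, E[X²]=89.78; C: μ=7.8, E[X²]=121.68.
E[X] = 0.3·3.9 + 0.42·6.7 + 0.28·7.8 = 6.168.
E[X²] = 0.3·30.42 + 0.42·89.78 + 0.28·121.68 = 80.904.
Var(X) = E[X²] − (E[X])² = 80.904 − 38.0442 = 42.8598.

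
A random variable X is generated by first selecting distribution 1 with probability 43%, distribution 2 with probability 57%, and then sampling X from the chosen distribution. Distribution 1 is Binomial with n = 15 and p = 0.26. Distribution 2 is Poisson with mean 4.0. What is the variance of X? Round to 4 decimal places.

Per component, 1: μ=3.9, E[X²]=18.096; 2: μ=4, E[X²]=20.
E[X] = 0.43·3.9 + 0.57·4 = 3.957.
E[X²] = 0.43·18.096 + 0.57·20 = 19.1813.
Var(X) = E[X²] − (E[X])² = 19.1813 − 15.6578 = 3.52343.

3.5234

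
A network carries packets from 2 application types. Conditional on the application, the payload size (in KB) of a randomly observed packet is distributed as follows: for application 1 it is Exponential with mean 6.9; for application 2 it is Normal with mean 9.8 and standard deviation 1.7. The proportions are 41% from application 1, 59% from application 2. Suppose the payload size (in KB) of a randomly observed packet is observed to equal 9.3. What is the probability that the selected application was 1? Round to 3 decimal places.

0.104

Likelihoods f(9.3 | ·): 1: 0.0376528; 2: 0.224738.
Posterior ∝ prior × likelihood. Numerator for 1: 0.41·0.0376528 = 0.0154377.
Normalizing constant: 0.41·0.0376528 + 0.59·0.224738 = 0.148033.
P(1 | observation) = 0.0154377 / 0.148033 = 0.104285.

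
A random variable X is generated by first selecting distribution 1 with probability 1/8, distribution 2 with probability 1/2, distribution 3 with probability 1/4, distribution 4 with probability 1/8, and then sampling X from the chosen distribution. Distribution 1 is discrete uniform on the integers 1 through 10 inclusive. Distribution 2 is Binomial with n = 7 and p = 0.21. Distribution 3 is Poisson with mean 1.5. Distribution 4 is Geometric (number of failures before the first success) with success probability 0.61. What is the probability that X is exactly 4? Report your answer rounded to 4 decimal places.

Conditional on each component, P(X = 4): 1: 0.1; 2: 0.0335604; 3: 0.0470665; 4: 0.014112.
By total probability, P(X = 4) = 0.125·0.1 + 0.5·0.0335604 + 0.25·0.0470665 + 0.125·0.014112 = 0.0428108.

0.0428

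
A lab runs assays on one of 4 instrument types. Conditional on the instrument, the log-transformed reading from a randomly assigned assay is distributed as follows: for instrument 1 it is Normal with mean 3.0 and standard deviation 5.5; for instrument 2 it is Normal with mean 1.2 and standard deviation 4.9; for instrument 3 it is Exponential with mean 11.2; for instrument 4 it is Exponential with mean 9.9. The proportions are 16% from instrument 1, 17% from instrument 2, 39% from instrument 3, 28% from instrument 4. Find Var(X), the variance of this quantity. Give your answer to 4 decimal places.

Per component, 1: μ=3, E[X²]=39.25; 2: μ=1.2, E[X²]=25.45; 3: μ=11.2, E[X²]=250.88; 4: μ=9.9, E[X²]=196.02.
E[X] = 0.16·3 + 0.17·1.2 + 0.39·11.2 + 0.28·9.9 = 7.824.
E[X²] = 0.16·39.25 + 0.17·25.45 + 0.39·250.88 + 0.28·196.02 = 163.335.
Var(X) = E[X²] − (E[X])² = 163.335 − 61.215 = 102.12.

102.1203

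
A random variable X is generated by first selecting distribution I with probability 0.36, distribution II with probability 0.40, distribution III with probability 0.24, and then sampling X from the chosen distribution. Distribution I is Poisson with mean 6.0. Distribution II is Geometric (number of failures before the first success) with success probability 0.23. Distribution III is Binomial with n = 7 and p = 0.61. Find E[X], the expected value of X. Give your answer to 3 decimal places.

4.524

Component means — I: 6; II: 3.34783; III: 4.27.
E[X] = 0.36·6 + 0.4·3.34783 + 0.24·4.27 = 4.52393.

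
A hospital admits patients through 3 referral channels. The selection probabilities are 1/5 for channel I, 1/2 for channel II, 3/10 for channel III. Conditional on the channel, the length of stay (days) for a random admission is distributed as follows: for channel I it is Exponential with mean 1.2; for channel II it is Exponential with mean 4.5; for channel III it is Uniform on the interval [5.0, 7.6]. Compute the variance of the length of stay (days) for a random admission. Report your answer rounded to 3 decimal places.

Per component, I: μ=1.2, E[X²]=2.88; II: μ=4.5, E[X²]=40.5; III: μ=6.3, E[X²]=40.2533.
E[X] = 0.2·1.2 + 0.5·4.5 + 0.3·6.3 = 4.38.
E[X²] = 0.2·2.88 + 0.5·40.5 + 0.3·40.2533 = 32.902.
Var(X) = E[X²] − (E[X])² = 32.902 − 19.1844 = 13.7176.

13.718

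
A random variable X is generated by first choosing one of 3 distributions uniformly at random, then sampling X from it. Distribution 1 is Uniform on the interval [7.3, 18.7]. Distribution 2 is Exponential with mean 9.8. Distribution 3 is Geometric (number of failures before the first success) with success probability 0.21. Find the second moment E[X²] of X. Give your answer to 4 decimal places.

134.6586

For each component E[X²] = Var + (mean)², giving 1: 179.83; 2: 192.08; 3: 32.0658.
Overall E[X²] = 0.333333·179.83 + 0.333333·192.08 + 0.333333·32.0658 = 134.659.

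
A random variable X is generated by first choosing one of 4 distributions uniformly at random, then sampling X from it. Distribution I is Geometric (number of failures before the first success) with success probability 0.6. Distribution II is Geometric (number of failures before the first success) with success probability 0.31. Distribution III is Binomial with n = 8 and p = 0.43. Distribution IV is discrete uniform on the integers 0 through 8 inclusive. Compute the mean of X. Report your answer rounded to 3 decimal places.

2.583

Component means — I: 0.666667; II: 2.22581; III: 3.44; IV: 4.
E[X] = 0.25·0.666667 + 0.25·2.22581 + 0.25·3.44 + 0.25·4 = 2.58312.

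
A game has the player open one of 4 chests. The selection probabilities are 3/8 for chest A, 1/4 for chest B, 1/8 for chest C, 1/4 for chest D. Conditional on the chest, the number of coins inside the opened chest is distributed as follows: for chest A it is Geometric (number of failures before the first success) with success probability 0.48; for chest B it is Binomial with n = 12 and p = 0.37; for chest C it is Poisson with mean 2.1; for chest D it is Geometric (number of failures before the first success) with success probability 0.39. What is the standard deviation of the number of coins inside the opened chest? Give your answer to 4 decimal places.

Per component, A: μ=1.08333, E[X²]=3.43056; B: μ=4.44, E[X²]=22.5108; C: μ=2.1, E[X²]=6.51; D: μ=1.5641, E[X²]=6.45694.
E[X] = 0.375·1.08333 + 0.25·4.44 + 0.125·2.1 + 0.25·1.5641 = 2.16978.
E[X²] = 0.375·3.43056 + 0.25·22.5108 + 0.125·6.51 + 0.25·6.45694 = 9.34214.
Var(X) = E[X²] − (E[X])² = 9.34214 − 4.70793 = 4.63422.
SD(X) = √4.63422 = 2.15272.

2.1527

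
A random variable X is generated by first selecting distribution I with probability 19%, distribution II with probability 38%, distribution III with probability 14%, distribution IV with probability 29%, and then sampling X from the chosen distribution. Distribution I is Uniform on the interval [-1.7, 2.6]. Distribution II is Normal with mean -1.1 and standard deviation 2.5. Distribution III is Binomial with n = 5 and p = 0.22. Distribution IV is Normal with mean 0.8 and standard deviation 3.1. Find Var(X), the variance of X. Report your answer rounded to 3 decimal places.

6.425

Per component, I: μ=0.45, E[X²]=1.74333; II: μ=-1.1, E[X²]=7.46; III: μ=1.1, E[X²]=2.068; IV: μ=0.8, E[X²]=10.25.
E[X] = 0.19·0.45 + 0.38·-1.1 + 0.14·1.1 + 0.29·0.8 = 0.0535.
E[X²] = 0.19·1.74333 + 0.38·7.46 + 0.14·2.068 + 0.29·10.25 = 6.42805.
Var(X) = E[X²] − (E[X])² = 6.42805 − 0.00286225 = 6.42519.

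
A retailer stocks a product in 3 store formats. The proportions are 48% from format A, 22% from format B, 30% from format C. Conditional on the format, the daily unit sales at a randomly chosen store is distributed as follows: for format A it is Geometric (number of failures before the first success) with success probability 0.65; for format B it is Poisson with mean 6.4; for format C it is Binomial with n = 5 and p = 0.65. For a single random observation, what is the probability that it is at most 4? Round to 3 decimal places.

0.794

Conditional on each format, P(X ≤ 4): A: 0.994748; B: 0.23507; C: 0.883971.
By total probability, P(X ≤ 4) = 0.48·0.994748 + 0.22·0.23507 + 0.3·0.883971 = 0.794386.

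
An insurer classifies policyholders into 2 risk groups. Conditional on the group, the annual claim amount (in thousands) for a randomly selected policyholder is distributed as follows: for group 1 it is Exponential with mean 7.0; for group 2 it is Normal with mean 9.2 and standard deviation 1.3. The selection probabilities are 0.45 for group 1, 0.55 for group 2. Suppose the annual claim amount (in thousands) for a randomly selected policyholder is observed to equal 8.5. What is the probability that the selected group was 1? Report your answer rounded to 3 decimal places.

Likelihoods f(8.5 | ·): 1: 0.0424174; 2: 0.265465.
Posterior ∝ prior × likelihood. Numerator for 1: 0.45·0.0424174 = 0.0190878.
Normalizing constant: 0.45·0.0424174 + 0.55·0.265465 = 0.165093.
P(1 | observation) = 0.0190878 / 0.165093 = 0.115618.

0.116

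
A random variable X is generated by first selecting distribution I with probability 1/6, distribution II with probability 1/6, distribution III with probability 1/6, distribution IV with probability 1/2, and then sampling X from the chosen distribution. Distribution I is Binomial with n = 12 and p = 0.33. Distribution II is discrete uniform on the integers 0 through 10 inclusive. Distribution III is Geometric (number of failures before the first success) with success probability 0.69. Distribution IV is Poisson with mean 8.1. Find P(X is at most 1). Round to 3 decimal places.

0.192

Conditional on each component, P(X ≤ 1): I: 0.0565463; II: 0.181818; III: 0.9039; IV: 0.00276221.
By total probability, P(X ≤ 1) = 0.166667·0.0565463 + 0.166667·0.181818 + 0.166667·0.9039 + 0.5·0.00276221 = 0.191759.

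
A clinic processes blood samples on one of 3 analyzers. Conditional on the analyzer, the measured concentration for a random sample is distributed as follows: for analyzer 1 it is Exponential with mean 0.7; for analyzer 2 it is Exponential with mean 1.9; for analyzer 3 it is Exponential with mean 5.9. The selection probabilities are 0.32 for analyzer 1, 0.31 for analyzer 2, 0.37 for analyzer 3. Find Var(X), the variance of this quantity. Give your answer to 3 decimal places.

Per component, 1: μ=0.7, E[X²]=0.98; 2: μ=1.9, E[X²]=7.22; 3: μ=5.9, E[X²]=69.62.
E[X] = 0.32·0.7 + 0.31·1.9 + 0.37·5.9 = 2.996.
E[X²] = 0.32·0.98 + 0.31·7.22 + 0.37·69.62 = 28.3112.
Var(X) = E[X²] − (E[X])² = 28.3112 − 8.97602 = 19.3352.

19.335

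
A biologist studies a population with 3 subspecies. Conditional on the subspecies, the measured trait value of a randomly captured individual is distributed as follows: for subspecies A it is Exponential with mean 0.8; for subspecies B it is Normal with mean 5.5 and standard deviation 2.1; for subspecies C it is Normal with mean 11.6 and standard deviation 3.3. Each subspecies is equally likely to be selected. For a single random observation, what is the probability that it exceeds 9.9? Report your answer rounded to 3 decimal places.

Conditional on each subspecies, P(X > 9.9): A: 4.22285e-06; B: 0.0180749; C: 0.696776.
By total probability, P(X > 9.9) = 0.333333·4.22285e-06 + 0.333333·0.0180749 + 0.333333·0.696776 = 0.238285.

0.238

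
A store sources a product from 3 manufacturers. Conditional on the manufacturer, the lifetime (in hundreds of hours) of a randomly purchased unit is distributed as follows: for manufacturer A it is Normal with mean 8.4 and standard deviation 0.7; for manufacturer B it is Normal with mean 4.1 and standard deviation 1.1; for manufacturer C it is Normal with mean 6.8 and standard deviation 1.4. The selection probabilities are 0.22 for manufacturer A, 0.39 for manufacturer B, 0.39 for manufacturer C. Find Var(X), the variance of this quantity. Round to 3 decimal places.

4.259

Per component, A: μ=8.4, E[X²]=71.05; B: μ=4.1, E[X²]=18.02; C: μ=6.8, E[X²]=48.2.
E[X] = 0.22·8.4 + 0.39·4.1 + 0.39·6.8 = 6.099.
E[X²] = 0.22·71.05 + 0.39·18.02 + 0.39·48.2 = 41.4568.
Var(X) = E[X²] − (E[X])² = 41.4568 − 37.1978 = 4.259.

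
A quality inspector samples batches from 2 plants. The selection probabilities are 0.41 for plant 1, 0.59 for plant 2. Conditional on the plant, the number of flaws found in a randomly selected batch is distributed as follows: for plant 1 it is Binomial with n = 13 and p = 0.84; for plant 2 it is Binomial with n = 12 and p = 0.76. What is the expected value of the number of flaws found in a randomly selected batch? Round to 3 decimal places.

9.858

Component means — 1: 10.92; 2: 9.12.
E[X] = 0.41·10.92 + 0.59·9.12 = 9.858.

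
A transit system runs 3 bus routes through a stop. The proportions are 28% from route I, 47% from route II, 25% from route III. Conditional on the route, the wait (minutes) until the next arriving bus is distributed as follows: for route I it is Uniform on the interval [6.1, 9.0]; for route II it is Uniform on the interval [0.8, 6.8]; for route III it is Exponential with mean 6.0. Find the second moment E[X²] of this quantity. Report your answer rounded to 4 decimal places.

For each component E[X²] = Var + (mean)², giving I: 57.7033; II: 17.44; III: 72.
Overall E[X²] = 0.28·57.7033 + 0.47·17.44 + 0.25·72 = 42.3537.

42.3537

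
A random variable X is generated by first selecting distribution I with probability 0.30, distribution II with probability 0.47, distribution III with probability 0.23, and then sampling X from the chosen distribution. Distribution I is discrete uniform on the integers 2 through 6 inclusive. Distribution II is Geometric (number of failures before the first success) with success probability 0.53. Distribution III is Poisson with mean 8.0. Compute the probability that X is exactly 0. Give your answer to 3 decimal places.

0.249

Conditional on each component, P(X = 0): I: 0; II: 0.53; III: 0.000335463.
By total probability, P(X = 0) = 0.3·0 + 0.47·0.53 + 0.23·0.000335463 = 0.249177.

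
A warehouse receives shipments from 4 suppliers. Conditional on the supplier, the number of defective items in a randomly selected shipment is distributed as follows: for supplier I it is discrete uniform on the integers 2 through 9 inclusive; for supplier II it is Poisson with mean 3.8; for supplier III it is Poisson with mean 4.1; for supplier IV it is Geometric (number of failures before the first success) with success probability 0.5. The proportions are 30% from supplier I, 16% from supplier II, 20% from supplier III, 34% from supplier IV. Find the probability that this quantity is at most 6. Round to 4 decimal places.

0.8460

Conditional on each supplier, P(X ≤ 6): I: 0.625; II: 0.909108; III: 0.878648; IV: 0.992188.
By total probability, P(X ≤ 6) = 0.3·0.625 + 0.16·0.909108 + 0.2·0.878648 + 0.34·0.992188 = 0.846031.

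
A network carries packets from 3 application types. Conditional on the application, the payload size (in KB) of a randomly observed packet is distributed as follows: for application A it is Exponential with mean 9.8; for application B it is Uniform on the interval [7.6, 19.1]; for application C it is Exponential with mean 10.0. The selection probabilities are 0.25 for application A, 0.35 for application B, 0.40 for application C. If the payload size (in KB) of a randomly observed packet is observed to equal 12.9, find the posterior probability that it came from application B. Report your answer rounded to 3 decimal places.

Likelihoods f(12.9 | ·): A: 0.027359; B: 0.0869565; C: 0.0275271.
Posterior ∝ prior × likelihood. Numerator for B: 0.35·0.0869565 = 0.0304348.
Normalizing constant: 0.25·0.027359 + 0.35·0.0869565 + 0.4·0.0275271 = 0.0482854.
P(B | observation) = 0.0304348 / 0.0482854 = 0.630311.

0.630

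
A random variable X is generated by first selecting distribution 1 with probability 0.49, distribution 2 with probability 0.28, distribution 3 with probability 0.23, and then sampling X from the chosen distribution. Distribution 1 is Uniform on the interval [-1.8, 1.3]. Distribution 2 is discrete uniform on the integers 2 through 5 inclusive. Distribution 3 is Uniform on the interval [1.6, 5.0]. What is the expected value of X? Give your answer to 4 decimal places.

Component means — 1: -0.25; 2: 3.5; 3: 3.3.
E[X] = 0.49·-0.25 + 0.28·3.5 + 0.23·3.3 = 1.6165.

1.6165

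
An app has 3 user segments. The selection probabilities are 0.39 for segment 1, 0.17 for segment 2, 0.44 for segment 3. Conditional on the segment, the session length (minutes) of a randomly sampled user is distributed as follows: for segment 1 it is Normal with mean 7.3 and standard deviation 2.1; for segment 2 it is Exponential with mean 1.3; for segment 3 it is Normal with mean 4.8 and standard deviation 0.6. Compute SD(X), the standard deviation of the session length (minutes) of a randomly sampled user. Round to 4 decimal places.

2.5576

Per component, 1: μ=7.3, E[X²]=57.7; 2: μ=1.3, E[X²]=3.38; 3: μ=4.8, E[X²]=23.4.
E[X] = 0.39·7.3 + 0.17·1.3 + 0.44·4.8 = 5.18.
E[X²] = 0.39·57.7 + 0.17·3.38 + 0.44·23.4 = 33.3736.
Var(X) = E[X²] − (E[X])² = 33.3736 − 26.8324 = 6.5412.
SD(X) = √6.5412 = 2.55758.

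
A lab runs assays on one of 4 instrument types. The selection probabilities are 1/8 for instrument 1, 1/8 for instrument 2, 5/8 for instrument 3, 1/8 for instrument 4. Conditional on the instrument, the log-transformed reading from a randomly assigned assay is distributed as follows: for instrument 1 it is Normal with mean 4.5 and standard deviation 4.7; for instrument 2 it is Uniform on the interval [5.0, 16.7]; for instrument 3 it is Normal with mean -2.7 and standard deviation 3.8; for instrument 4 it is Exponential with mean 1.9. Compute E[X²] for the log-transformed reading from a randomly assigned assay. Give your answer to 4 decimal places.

For each component E[X²] = Var + (mean)², giving 1: 42.34; 2: 129.13; 3: 21.73; 4: 7.22.
Overall E[X²] = 0.125·42.34 + 0.125·129.13 + 0.625·21.73 + 0.125·7.22 = 35.9175.

35.9175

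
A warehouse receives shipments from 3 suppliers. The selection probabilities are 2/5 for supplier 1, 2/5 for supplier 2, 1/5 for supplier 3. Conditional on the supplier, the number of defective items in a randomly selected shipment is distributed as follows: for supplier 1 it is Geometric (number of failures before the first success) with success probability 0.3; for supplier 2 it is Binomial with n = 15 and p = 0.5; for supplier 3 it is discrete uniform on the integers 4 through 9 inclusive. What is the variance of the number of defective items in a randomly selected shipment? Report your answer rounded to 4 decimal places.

10.9344

Per component, 1: μ=2.33333, E[X²]=13.2222; 2: μ=7.5, E[X²]=60; 3: μ=6.5, E[X²]=45.1667.
E[X] = 0.4·2.33333 + 0.4·7.5 + 0.2·6.5 = 5.23333.
E[X²] = 0.4·13.2222 + 0.4·60 + 0.2·45.1667 = 38.3222.
Var(X) = E[X²] − (E[X])² = 38.3222 − 27.3878 = 10.9344.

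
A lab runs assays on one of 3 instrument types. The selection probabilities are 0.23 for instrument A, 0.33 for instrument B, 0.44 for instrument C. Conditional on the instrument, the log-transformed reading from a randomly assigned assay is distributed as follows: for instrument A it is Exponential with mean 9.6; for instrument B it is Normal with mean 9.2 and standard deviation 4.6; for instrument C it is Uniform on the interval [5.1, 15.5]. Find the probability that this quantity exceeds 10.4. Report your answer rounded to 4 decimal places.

Conditional on each instrument, P(X > 10.4): A: 0.338465; B: 0.397097; C: 0.490385.
By total probability, P(X > 10.4) = 0.23·0.338465 + 0.33·0.397097 + 0.44·0.490385 = 0.424658.

0.4247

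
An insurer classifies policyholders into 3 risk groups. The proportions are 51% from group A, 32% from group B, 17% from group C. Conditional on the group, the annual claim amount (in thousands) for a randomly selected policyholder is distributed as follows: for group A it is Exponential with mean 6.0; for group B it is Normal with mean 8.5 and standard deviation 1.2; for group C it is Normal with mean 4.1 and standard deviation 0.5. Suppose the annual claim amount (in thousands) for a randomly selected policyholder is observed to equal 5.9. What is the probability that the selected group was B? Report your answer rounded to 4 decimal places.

0.2412

Likelihoods f(5.9 | ·): A: 0.0623437; B: 0.0317939; C: 0.0012238.
Posterior ∝ prior × likelihood. Numerator for B: 0.32·0.0317939 = 0.010174.
Normalizing constant: 0.51·0.0623437 + 0.32·0.0317939 + 0.17·0.0012238 = 0.0421774.
P(B | observation) = 0.010174 / 0.0421774 = 0.24122.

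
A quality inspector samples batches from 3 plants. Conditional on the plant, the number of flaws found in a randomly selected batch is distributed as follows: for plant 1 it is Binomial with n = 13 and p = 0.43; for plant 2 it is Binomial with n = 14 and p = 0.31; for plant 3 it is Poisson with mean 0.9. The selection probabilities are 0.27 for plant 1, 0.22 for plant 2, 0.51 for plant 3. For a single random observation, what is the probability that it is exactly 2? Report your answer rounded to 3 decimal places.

Conditional on each plant, P(X = 2): 1: 0.0297615; 2: 0.101848; 3: 0.164661.
By total probability, P(X = 2) = 0.27·0.0297615 + 0.22·0.101848 + 0.51·0.164661 = 0.114419.

0.114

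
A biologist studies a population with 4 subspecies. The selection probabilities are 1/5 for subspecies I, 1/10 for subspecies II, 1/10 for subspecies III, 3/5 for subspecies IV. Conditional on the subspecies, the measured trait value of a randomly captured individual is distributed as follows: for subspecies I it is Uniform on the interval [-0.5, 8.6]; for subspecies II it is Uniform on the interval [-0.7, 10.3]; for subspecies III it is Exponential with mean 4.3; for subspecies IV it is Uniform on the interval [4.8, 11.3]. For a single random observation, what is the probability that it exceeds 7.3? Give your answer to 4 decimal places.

Conditional on each subspecies, P(X > 7.3): I: 0.142857; II: 0.272727; III: 0.183109; IV: 0.615385.
By total probability, P(X > 7.3) = 0.2·0.142857 + 0.1·0.272727 + 0.1·0.183109 + 0.6·0.615385 = 0.443386.

0.4434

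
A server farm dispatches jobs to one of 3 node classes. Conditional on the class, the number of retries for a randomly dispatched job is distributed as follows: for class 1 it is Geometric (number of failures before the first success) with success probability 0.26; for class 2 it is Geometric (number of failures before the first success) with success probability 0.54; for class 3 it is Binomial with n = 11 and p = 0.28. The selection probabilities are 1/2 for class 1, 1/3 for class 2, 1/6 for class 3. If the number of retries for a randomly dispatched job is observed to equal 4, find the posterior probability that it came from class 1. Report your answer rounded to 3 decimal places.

0.482

Likelihoods P(X=4 | ·): 1: 0.0779651; 2: 0.0241783; 3: 0.203457.
Posterior ∝ prior × likelihood. Numerator for 1: 0.5·0.0779651 = 0.0389825.
Normalizing constant: 0.5·0.0779651 + 0.333333·0.0241783 + 0.166667·0.203457 = 0.0809515.
P(1 | observation) = 0.0389825 / 0.0809515 = 0.481554.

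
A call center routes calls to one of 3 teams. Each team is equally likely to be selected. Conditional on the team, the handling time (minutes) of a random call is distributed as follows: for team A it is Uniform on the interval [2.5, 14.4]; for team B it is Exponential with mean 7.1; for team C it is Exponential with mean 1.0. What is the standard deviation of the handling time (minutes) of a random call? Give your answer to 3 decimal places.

5.619

Per component, A: μ=8.45, E[X²]=83.2033; B: μ=7.1, E[X²]=100.82; C: μ=1, E[X²]=2.
E[X] = 0.333333·8.45 + 0.333333·7.1 + 0.333333·1 = 5.51667.
E[X²] = 0.333333·83.2033 + 0.333333·100.82 + 0.333333·2 = 62.0078.
Var(X) = E[X²] − (E[X])² = 62.0078 − 30.4336 = 31.5742.
SD(X) = √31.5742 = 5.61909.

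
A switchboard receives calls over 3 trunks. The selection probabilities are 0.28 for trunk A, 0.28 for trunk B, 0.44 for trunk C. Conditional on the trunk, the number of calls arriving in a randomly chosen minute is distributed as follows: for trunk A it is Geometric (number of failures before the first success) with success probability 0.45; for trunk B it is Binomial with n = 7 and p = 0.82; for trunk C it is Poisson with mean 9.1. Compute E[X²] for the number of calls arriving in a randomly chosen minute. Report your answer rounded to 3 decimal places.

For each component E[X²] = Var + (mean)², giving A: 4.20988; B: 33.9808; C: 91.91.
Overall E[X²] = 0.28·4.20988 + 0.28·33.9808 + 0.44·91.91 = 51.1338.

51.134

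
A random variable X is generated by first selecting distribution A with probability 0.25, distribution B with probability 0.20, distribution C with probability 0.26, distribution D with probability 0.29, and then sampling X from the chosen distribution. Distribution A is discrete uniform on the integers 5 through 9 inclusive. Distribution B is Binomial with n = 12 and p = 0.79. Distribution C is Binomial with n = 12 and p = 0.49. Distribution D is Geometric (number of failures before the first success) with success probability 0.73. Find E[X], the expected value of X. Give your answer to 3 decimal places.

5.282

Component means — A: 7; B: 9.48; C: 5.88; D: 0.369863.
E[X] = 0.25·7 + 0.2·9.48 + 0.26·5.88 + 0.29·0.369863 = 5.28206.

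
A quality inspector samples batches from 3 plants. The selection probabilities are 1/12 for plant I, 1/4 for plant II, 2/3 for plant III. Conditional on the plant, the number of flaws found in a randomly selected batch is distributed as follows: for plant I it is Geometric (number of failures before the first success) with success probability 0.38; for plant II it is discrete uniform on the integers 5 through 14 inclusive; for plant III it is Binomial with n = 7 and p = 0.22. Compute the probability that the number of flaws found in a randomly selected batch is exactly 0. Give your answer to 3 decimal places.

0.149

Conditional on each plant, P(X = 0): I: 0.38; II: 0; III: 0.175656.
By total probability, P(X = 0) = 0.0833333·0.38 + 0.25·0 + 0.666667·0.175656 = 0.14877.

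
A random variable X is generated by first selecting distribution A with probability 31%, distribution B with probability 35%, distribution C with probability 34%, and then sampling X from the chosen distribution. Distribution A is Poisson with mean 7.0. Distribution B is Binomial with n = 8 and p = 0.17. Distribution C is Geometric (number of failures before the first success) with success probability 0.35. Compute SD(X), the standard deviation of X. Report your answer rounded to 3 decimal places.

3.262

Per component, A: μ=7, E[X²]=56; B: μ=1.36, E[X²]=2.9784; C: μ=1.85714, E[X²]=8.7551.
E[X] = 0.31·7 + 0.35·1.36 + 0.34·1.85714 = 3.27743.
E[X²] = 0.31·56 + 0.35·2.9784 + 0.34·8.7551 = 21.3792.
Var(X) = E[X²] − (E[X])² = 21.3792 − 10.7415 = 10.6376.
SD(X) = √10.6376 = 3.26154.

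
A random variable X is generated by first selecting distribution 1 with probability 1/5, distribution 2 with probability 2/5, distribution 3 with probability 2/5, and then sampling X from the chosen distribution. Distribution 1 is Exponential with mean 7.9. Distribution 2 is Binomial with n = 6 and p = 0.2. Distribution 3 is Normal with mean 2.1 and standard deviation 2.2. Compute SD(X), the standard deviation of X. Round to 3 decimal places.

Per component, 1: μ=7.9, E[X²]=124.82; 2: μ=1.2, E[X²]=2.4; 3: μ=2.1, E[X²]=9.25.
E[X] = 0.2·7.9 + 0.4·1.2 + 0.4·2.1 = 2.9.
E[X²] = 0.2·124.82 + 0.4·2.4 + 0.4·9.25 = 29.624.
Var(X) = E[X²] − (E[X])² = 29.624 − 8.41 = 21.214.
SD(X) = √21.214 = 4.60587.

4.606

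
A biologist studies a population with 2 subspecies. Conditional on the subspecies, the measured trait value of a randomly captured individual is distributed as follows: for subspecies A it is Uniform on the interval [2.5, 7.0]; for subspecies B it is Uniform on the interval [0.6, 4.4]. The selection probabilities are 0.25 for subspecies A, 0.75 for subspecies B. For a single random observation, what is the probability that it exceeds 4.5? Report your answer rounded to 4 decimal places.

0.1389

Conditional on each subspecies, P(X > 4.5): A: 0.555556; B: 0.
By total probability, P(X > 4.5) = 0.25·0.555556 + 0.75·0 = 0.138889.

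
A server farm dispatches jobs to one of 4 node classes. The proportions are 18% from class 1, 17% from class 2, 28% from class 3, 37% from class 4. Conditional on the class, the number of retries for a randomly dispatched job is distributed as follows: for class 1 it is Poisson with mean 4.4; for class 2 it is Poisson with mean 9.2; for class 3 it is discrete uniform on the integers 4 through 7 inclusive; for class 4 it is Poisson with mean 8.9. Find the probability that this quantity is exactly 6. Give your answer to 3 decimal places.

0.142

Conditional on each class, P(X = 6): 1: 0.123734; 2: 0.0850913; 3: 0.25; 4: 0.0941427.
By total probability, P(X = 6) = 0.18·0.123734 + 0.17·0.0850913 + 0.28·0.25 + 0.37·0.0941427 = 0.14157.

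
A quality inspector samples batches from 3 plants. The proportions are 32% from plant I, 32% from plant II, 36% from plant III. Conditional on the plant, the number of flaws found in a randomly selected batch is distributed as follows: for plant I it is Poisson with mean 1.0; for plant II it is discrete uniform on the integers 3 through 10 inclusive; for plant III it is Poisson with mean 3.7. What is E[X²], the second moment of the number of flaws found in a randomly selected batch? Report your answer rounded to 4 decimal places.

For each component E[X²] = Var + (mean)², giving I: 2; II: 47.5; III: 17.39.
Overall E[X²] = 0.32·2 + 0.32·47.5 + 0.36·17.39 = 22.1004.

22.1004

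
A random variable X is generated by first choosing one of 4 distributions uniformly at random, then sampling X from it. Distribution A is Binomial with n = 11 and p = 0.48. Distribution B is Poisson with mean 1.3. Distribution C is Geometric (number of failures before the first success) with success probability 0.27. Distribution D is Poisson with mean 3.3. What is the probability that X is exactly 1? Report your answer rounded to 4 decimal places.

0.1702

Conditional on each component, P(X = 1): A: 0.00763251; B: 0.354291; C: 0.1971; D: 0.121714.
By total probability, P(X = 1) = 0.25·0.00763251 + 0.25·0.354291 + 0.25·0.1971 + 0.25·0.121714 = 0.170185.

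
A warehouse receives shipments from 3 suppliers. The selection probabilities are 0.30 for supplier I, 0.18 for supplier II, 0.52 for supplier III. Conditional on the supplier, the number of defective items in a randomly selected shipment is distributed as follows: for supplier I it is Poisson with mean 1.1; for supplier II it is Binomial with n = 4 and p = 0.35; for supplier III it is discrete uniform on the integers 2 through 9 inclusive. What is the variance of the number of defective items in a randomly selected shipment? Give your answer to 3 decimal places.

7.822

Per component, I: μ=1.1, E[X²]=2.31; II: μ=1.4, E[X²]=2.87; III: μ=5.5, E[X²]=35.5.
E[X] = 0.3·1.1 + 0.18·1.4 + 0.52·5.5 = 3.442.
E[X²] = 0.3·2.31 + 0.18·2.87 + 0.52·35.5 = 19.6696.
Var(X) = E[X²] − (E[X])² = 19.6696 − 11.8474 = 7.82224.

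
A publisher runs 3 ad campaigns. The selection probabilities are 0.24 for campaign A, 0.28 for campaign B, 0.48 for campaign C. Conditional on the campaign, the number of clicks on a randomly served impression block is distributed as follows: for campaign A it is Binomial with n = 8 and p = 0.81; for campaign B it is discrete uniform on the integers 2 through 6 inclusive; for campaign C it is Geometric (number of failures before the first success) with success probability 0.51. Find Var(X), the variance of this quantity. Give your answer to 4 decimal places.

6.9237

Per component, A: μ=6.48, E[X²]=43.2216; B: μ=4, E[X²]=18; C: μ=0.960784, E[X²]=2.807.
E[X] = 0.24·6.48 + 0.28·4 + 0.48·0.960784 = 3.13638.
E[X²] = 0.24·43.2216 + 0.28·18 + 0.48·2.807 = 16.7605.
Var(X) = E[X²] − (E[X])² = 16.7605 − 9.83686 = 6.92369.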